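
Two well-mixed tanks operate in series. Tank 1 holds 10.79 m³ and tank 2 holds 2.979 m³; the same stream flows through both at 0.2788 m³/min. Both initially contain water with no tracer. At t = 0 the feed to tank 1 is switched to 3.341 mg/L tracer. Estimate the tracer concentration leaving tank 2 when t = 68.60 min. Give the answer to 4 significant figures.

Time constants: τᵢ = Vᵢ/Q for each well-mixed tank.
τ₁ = 10.79/0.2788 = 38.7016 min; τ₂ = 2.979/0.2788 = 10.6851 min.
Tank 1: C₁ = C_in(1 − e^(−t/τ₁)). Tank 2 (τ₁ ≠ τ₂): C₂ = C_in[1 − (τ₁ e^(−t/τ₁) − τ₂ e^(−t/τ₂))/(τ₁ − τ₂)].
At t = 68.60: e^(−t/τ₁) = 0.169901, e^(−t/τ₂) = 0.00162838.
C₂ = 3.341·[1 − (38.7016·0.169901 − 10.6851·0.00162838)/(28.0165)] = 3.341·0.765922 = 2.55895 mg/L.

2.559 mg/L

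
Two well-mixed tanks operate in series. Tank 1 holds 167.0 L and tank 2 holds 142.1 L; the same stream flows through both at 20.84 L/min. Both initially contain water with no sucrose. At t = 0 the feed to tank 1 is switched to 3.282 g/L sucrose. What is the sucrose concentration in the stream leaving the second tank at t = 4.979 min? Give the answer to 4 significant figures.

0.4808 g/L

Species balance on tank i: dCᵢ/dt = (Cᵢ₋₁ − Cᵢ)/τᵢ with τᵢ = Vᵢ/Q.
τ₁ = 167.0/20.84 = 8.01344 min; τ₂ = 142.1/20.84 = 6.81862 min.
Tank 1: C₁ = C_in(1 − e^(−t/τ₁)). Tank 2 (τ₁ ≠ τ₂): C₂ = C_in[1 − (τ₁ e^(−t/τ₁) − τ₂ e^(−t/τ₂))/(τ₁ − τ₂)].
At t = 4.979: e^(−t/τ₁) = 0.537229, e^(−t/τ₂) = 0.481809.
C₂ = 3.282·[1 − (8.01344·0.537229 − 6.81862·0.481809)/(1.19482)] = 3.282·0.146503 = 0.480824 g/L.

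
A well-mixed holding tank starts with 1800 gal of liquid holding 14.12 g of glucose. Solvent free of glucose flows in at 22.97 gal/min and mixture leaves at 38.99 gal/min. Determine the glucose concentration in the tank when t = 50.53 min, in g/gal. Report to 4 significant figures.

Let m(t) be the amount of glucose. Volume: V(t) = V₀ + (Q_in − Q_out) t = 1800 − 16.0200 t; V(50.53) = 990.509 gal.
No glucose enters, so dm/dt = −Q_out · (m/V).
Separate: dm/m = −Q_out dt/V(t) ⇒ ln(m/m₀) = −(Q_out/(Q_in−Q_out)) ln(V/V₀).
m = m₀ (V₀/V)^(Q_out/(Q_in−Q_out)) = 14.12 × (1800/990.509)^(-2.43383) = 3.29963 g.
C = m/V = 3.29963/990.509 = 0.00333124 g/gal.

0.003331 g/gal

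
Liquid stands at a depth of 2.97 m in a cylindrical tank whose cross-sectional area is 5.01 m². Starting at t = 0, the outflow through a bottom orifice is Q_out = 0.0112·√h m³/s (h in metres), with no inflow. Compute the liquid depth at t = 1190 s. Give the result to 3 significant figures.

0.155 m

Volume balance on the tank: A dh/dt = −0.0112 √h.
∫ h^(−1/2) dh = −(0.0112/A) ∫ dt, giving 2√h = 2√h₀ − (0.0112/A) t.
√h = √2.97 − 0.0112·1190/(2·5.01) = 1.7234 − 1.3301 = 0.39323.
h = 0.39323² = 0.15463 m.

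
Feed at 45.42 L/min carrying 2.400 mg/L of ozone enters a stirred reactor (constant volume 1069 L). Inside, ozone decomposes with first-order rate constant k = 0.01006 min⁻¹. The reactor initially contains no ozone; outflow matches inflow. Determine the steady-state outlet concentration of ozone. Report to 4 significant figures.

Accumulation = in − out − consumed: V dC/dt = Q C_in − Q C − k V C.
At steady state: 0 = Q C_in − (Q + kV) C_ss, so C_ss = Q C_in/(Q + kV).
C_ss = 45.42·2.400/(45.42 + 0.01006·1069) = 109.008/56.1741 = 1.94054 mg/L.

1.941 mg/L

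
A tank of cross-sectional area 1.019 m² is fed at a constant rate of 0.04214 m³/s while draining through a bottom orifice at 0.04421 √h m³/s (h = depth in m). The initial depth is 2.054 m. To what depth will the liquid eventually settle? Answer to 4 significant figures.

0.9085 m

A dh/dt = Q_in − 0.04421 √h. Steady state requires inflow = outflow:
Q_in = 0.04421 √h_ss ⇒ √h_ss = 0.04214/0.04421 = 0.953178.
h_ss = 0.953178² = 0.908548 m. (Since h₀ = 2.054 m > h_ss, the level will fall toward this value.)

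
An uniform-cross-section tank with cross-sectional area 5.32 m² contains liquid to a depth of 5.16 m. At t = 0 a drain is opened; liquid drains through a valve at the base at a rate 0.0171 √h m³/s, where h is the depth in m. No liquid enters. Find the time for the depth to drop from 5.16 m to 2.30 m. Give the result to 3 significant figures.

470 s

A dh/dt = −Q_out = −0.0171 √h.
∫ h^(−1/2) dh = −(0.0171/A) ∫ dt, giving 2√h = 2√h₀ − (0.0171/A) t.
t = 2A(√h₀ − √h)/0.0171 = 2·5.32·(√5.16 − √2.30)/0.0171
  = 10.640 × (2.2716 − 1.5166) / 0.0171 = 469.77 s.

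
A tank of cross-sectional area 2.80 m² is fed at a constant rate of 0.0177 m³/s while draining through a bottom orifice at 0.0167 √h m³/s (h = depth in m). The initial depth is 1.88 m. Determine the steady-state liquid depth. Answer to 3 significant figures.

1.12 m

Mass balance (ρ constant): A dh/dt = Q_in − 0.0167 √h. At steady state dh/dt = 0:
Q_in = 0.0167 √h_ss ⇒ √h_ss = 0.0177/0.0167 = 1.0599.
h_ss = 1.0599² = 1.1233 m. (Since h₀ = 1.88 m > h_ss, the level will fall toward this value.)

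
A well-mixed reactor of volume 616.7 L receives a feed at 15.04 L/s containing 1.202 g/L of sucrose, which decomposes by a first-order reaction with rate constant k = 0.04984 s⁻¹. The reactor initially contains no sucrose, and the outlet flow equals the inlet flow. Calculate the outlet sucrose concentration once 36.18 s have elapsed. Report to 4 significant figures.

0.3680 g/L

V dC/dt = Q(C_in − C) − k V C.
This is linear with rate a = Q/V + k = 0.0742279 s⁻¹.
C_ss = Q C_in/(Q + kV) = 0.394922 g/L; C(t) = C_ss + (C₀ − C_ss) e^(−a t).
C(36.18) = 0.394922 + (-0.394922)·e^(−0.0742279·36.18) = 0.394922 + (-0.394922)·0.0681827 = 0.367995 g/L.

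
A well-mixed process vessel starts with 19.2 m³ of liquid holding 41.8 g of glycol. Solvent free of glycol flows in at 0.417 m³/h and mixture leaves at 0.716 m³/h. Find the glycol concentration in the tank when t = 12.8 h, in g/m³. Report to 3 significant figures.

Total volume: dV/dt = Q_in − Q_out = -0.29900 m³/h, so V(t) = 19.2 − 0.29900 t and V(12.8) = 15.373 m³.
Species balance (pure solvent in): dm/dt = −Q_out · m/V(t).
Separate: dm/m = −Q_out dt/V(t) ⇒ ln(m/m₀) = −(Q_out/(Q_in−Q_out)) ln(V/V₀).
m = m₀ (V₀/V)^(Q_out/(Q_in−Q_out)) = 41.8 × (19.2/15.373)^(-2.3946) = 24.546 g.
C = m/V = 24.546/15.373 = 1.5967 g/m³.

1.60 g/m³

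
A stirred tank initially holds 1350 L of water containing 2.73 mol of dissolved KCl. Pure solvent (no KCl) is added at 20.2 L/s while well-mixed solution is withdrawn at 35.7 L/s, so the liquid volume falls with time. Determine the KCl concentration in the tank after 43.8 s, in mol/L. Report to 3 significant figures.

Total volume: dV/dt = Q_in − Q_out = -15.500 L/s, so V(t) = 1350 − 15.500 t and V(43.8) = 671.10 L.
Species balance (pure solvent in): dm/dt = −Q_out · m/V(t).
dm/m = −Q_out dt/(V₀ − 15.500 t); integrating gives ln(m/m₀) = −(Q_out/(Q_in−Q_out)) ln(V/V₀).
m = m₀ (V₀/V)^(Q_out/(Q_in−Q_out)) = 2.73 × (1350/671.10)^(-2.3032) = 0.54579 mol.
C = m/V = 0.54579/671.10 = 0.00081328 mol/L.

0.000813 mol/L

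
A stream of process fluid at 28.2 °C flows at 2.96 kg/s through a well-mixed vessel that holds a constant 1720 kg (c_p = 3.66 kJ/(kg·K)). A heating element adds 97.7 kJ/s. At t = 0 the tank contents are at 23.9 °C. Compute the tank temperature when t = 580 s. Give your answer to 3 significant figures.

Unsteady energy balance on the tank contents: M c_p dT/dt = ṁ c_p (T_in − T) + 97.7.
Rearrange: dT/dt = (T_ss − T)/τ with τ = M/ṁ = 581.08 s and T_ss = T_in + Q̇/(ṁ c_p) = 37.218 °C.
This is linear first-order; T(t) = T_ss + (T₀ − T_ss) e^(−t/τ).
T(580) = 37.218 + (-13.318)·e^(−580/581.08) = 37.218 + (-13.318)·0.36856 = 32.310 °C.

32.3 °C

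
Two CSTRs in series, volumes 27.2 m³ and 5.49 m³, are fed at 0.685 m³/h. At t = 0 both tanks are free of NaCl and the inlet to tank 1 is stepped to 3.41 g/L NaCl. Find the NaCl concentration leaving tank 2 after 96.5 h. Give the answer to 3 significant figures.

Each tank obeys Vᵢ dCᵢ/dt = Q(Cᵢ₋₁ − Cᵢ), so τᵢ = Vᵢ/Q.
τ₁ = 27.2/0.685 = 39.708 h; τ₂ = 5.49/0.685 = 8.0146 h.
Tank 1: C₁ = C_in(1 − e^(−t/τ₁)). Tank 2 (τ₁ ≠ τ₂): C₂ = C_in[1 − (τ₁ e^(−t/τ₁) − τ₂ e^(−t/τ₂))/(τ₁ − τ₂)].
At t = 96.5: e^(−t/τ₁) = 0.088016, e^(−t/τ₂) = 5.9002e-06.
C₂ = 3.41·[1 − (39.708·0.088016 − 8.0146·5.9002e-06)/(31.693)] = 3.41·0.88973 = 3.0340 g/L.

3.03 g/L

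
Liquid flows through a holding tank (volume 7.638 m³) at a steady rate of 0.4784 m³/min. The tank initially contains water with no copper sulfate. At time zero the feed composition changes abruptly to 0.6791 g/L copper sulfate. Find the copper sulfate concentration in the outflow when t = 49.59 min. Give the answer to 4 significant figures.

0.6487 g/L

Mass balance on the solute (V constant): V dC/dt = Q(C_in − C).
Rewrite as dC/dt + C/τ = C_in/τ, τ = V/Q = 15.9657 min.
This is linear first-order; C(t) = C_in + (C₀ − C_in) e^(−t/τ).
C(49.59) = 0.6791 + (0 − 0.6791)·e^(−49.59/15.9657) = 0.6791 + (-0.679100)·0.0447784 = 0.648691 g/L.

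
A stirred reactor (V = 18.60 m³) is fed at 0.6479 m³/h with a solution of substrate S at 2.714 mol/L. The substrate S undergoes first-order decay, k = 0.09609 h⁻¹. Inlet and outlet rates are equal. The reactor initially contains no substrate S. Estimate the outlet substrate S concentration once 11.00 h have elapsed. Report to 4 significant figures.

Species balance: V dC/dt = Q C_in − Q C − k V C.
dC/dt = (Q/V) C_in − (Q/V + k) C; effective rate a = Q/V + k = 0.0348333 + 0.09609 = 0.130923 h⁻¹.
C_ss = Q C_in/(Q + kV) = 0.722084 mol/L; C(t) = C_ss + (C₀ − C_ss) e^(−a t).
C(11.00) = 0.722084 + (-0.722084)·e^(−0.130923·11.00) = 0.722084 + (-0.722084)·0.236891 = 0.551029 mol/L.

0.5510 mol/L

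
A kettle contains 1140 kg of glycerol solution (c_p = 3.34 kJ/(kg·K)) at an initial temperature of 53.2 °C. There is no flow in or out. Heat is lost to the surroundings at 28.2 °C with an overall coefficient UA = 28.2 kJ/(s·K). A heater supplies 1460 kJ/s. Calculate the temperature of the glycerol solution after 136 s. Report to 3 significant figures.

M c_p dT/dt = −UA(T − T_amb) + Q̇.
dT/dt = (T_ss − T)/τ with T_ss = T_amb + Q̇/UA = 28.2 + 1460/28.2 = 79.973 °C, τ = M c_p/UA = 1140·3.34/28.2 = 135.02 s.
Integrating: T(t) = T_ss + (T₀ − T_ss) e^(−t/τ).
T(136) = 79.973 + (-26.773)·0.36522 = 70.195 °C.

70.2 °C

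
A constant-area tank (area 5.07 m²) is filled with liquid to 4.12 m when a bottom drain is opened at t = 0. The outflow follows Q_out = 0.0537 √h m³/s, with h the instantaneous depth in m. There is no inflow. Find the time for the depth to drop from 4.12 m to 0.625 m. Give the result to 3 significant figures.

234 s

A dh/dt = −Q_out = −0.0537 √h.
Separate and integrate: 2(√h − √h₀) = −(0.0537/A) t.
t = 2A(√h₀ − √h)/0.0537 = 2·5.07·(√4.12 − √0.625)/0.0537
  = 10.140 × (2.0298 − 0.79057) / 0.0537 = 234.00 s.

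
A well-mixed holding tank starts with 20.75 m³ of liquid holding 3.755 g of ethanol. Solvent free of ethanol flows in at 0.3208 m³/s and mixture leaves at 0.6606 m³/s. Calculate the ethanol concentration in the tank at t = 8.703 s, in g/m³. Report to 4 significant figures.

0.1565 g/m³

Let m(t) be the amount of ethanol. Volume: V(t) = V₀ + (Q_in − Q_out) t = 20.75 − 0.339800 t; V(8.703) = 17.7927 m³.
No ethanol enters, so dm/dt = −Q_out · (m/V).
dm/m = −Q_out dt/(V₀ − 0.339800 t); integrating gives ln(m/m₀) = −(Q_out/(Q_in−Q_out)) ln(V/V₀).
m = m₀ (V₀/V)^(Q_out/(Q_in−Q_out)) = 3.755 × (20.75/17.7927)^(-1.94408) = 2.78479 g.
C = m/V = 2.78479/17.7927 = 0.156513 g/m³.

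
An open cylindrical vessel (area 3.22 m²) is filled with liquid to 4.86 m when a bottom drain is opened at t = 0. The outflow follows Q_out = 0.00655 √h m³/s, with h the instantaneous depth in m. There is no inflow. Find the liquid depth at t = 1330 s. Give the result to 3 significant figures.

Accumulation of liquid (constant cross-section A): A dh/dt = −0.00655 √h.
Separate and integrate: 2(√h − √h₀) = −(0.00655/A) t.
√h = √4.86 − 0.00655·1330/(2·3.22) = 2.2045 − 1.3527 = 0.85182.
h = 0.85182² = 0.72560 m.

0.726 m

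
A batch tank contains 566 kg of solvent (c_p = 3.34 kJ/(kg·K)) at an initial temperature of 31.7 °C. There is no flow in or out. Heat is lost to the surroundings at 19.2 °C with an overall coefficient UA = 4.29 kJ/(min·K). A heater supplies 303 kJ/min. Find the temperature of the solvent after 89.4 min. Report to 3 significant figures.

M c_p dT/dt = −UA(T − T_amb) + Q̇.
dT/dt = (T_ss − T)/τ with T_ss = T_amb + Q̇/UA = 19.2 + 303/4.29 = 89.829 °C, τ = M c_p/UA = 566·3.34/4.29 = 440.66 min.
Integrating: T(t) = T_ss + (T₀ − T_ss) e^(−t/τ).
T(89.4) = 89.829 + (-58.129)·0.81638 = 42.374 °C.

42.4 °C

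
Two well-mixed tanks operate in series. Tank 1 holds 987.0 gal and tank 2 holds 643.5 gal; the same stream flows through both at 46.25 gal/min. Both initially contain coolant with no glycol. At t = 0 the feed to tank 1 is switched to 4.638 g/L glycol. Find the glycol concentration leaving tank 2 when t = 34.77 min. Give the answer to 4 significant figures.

2.739 g/L

Species balance on tank i: dCᵢ/dt = (Cᵢ₋₁ − Cᵢ)/τᵢ with τᵢ = Vᵢ/Q.
τ₁ = 987.0/46.25 = 21.3405 min; τ₂ = 643.5/46.25 = 13.9135 min.
Tank 1: C₁ = C_in(1 − e^(−t/τ₁)). Tank 2 (τ₁ ≠ τ₂): C₂ = C_in[1 − (τ₁ e^(−t/τ₁) − τ₂ e^(−t/τ₂))/(τ₁ − τ₂)].
At t = 34.77: e^(−t/τ₁) = 0.196068, e^(−t/τ₂) = 0.0821664.
C₂ = 4.638·[1 − (21.3405·0.196068 − 13.9135·0.0821664)/(7.42703)] = 4.638·0.590553 = 2.73898 g/L.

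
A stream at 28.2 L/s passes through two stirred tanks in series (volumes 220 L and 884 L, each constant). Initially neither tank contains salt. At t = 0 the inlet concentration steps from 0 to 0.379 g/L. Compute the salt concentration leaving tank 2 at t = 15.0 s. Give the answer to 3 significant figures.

0.0847 g/L

Time constants: τᵢ = Vᵢ/Q for each well-mixed tank.
τ₁ = 220/28.2 = 7.8014 s; τ₂ = 884/28.2 = 31.348 s.
Solving the cascade with C₁(0)=C₂(0)=0 gives C₂(t) = C_in[1 − (τ₁ e^(−t/τ₁) − τ₂ e^(−t/τ₂))/(τ₁ − τ₂)].
At t = 15.0: e^(−t/τ₁) = 0.14621, e^(−t/τ₂) = 0.61971.
C₂ = 0.379·[1 − (7.8014·0.14621 − 31.348·0.61971)/(-23.546)] = 0.379·0.22341 = 0.084672 g/L.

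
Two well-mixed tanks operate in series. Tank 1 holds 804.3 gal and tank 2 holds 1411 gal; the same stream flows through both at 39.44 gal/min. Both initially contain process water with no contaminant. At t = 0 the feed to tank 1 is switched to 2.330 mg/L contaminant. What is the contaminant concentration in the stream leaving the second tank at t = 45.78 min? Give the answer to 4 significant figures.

1.150 mg/L

Each tank obeys Vᵢ dCᵢ/dt = Q(Cᵢ₋₁ − Cᵢ), so τᵢ = Vᵢ/Q.
τ₁ = 804.3/39.44 = 20.3930 min; τ₂ = 1411/39.44 = 35.7759 min.
Solving the cascade with C₁(0)=C₂(0)=0 gives C₂(t) = C_in[1 − (τ₁ e^(−t/τ₁) − τ₂ e^(−t/τ₂))/(τ₁ − τ₂)].
At t = 45.78: e^(−t/τ₁) = 0.105939, e^(−t/τ₂) = 0.278139.
C₂ = 2.330·[1 − (20.3930·0.105939 − 35.7759·0.278139)/(-15.3829)] = 2.330·0.493576 = 1.15003 mg/L.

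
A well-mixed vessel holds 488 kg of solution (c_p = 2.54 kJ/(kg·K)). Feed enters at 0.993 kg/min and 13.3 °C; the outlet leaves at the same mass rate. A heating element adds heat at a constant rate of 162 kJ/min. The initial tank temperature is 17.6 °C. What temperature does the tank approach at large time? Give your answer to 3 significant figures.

M c_p dT/dt = ṁ c_p (T_in − T) + Q̇.
At steady state dT/dt = 0 ⇒ T_ss = T_in + Q̇/(ṁ c_p) = 13.3 + 162/(0.993·2.54) = 77.529 °C.

77.5 °C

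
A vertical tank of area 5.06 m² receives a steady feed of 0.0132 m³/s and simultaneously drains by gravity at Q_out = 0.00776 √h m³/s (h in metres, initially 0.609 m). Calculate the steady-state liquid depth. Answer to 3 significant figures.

Accumulation of liquid (constant cross-section A): A dh/dt = Q_in − 0.00776 √h. At steady state dh/dt = 0:
Q_in = 0.00776 √h_ss ⇒ √h_ss = 0.0132/0.00776 = 1.7010.
h_ss = 1.7010² = 2.8935 m. (Since h₀ = 0.609 m < h_ss, the level will rise toward this value.)

2.89 m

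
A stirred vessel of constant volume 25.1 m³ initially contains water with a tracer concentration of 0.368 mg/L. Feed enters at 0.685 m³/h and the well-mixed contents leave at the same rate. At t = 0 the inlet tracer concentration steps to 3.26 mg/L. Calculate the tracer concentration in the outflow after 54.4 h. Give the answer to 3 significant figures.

Mass balance on the solute (V constant): V dC/dt = Q(C_in − C).
Time constant τ = V/Q = 25.1/0.685 = 36.642 h.
Solution: C(t) = C_in + (C₀ − C_in) e^(−t/τ).
C(54.4) = 3.26 + (0.368 − 3.26)·e^(−54.4/36.642) = 3.26 + (-2.8920)·0.22659 = 2.6047 mg/L.

2.60 mg/L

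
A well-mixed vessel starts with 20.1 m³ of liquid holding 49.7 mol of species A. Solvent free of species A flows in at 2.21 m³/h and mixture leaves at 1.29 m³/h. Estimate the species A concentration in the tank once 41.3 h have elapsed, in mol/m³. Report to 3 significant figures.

0.193 mol/m³

Let m(t) be the amount of species A. Volume: V(t) = V₀ + (Q_in − Q_out) t = 20.1 + 0.92000 t; V(41.3) = 58.096 m³.
Species balance (pure solvent in): dm/dt = −Q_out · m/V(t).
Separate: dm/m = −Q_out dt/V(t) ⇒ ln(m/m₀) = −(Q_out/(Q_in−Q_out)) ln(V/V₀).
m = m₀ (V₀/V)^(Q_out/(Q_in−Q_out)) = 49.7 × (20.1/58.096)^(1.4022) = 11.221 mol.
C = m/V = 11.221/58.096 = 0.19314 mol/m³.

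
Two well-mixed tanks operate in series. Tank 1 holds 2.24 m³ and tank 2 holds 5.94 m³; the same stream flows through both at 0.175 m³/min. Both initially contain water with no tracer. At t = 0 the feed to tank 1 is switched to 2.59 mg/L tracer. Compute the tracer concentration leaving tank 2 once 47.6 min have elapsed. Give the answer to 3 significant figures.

1.61 mg/L

Species balance on tank i: dCᵢ/dt = (Cᵢ₋₁ − Cᵢ)/τᵢ with τᵢ = Vᵢ/Q.
τ₁ = 2.24/0.175 = 12.800 min; τ₂ = 5.94/0.175 = 33.943 min.
Tank 1: C₁ = C_in(1 − e^(−t/τ₁)). Tank 2 (τ₁ ≠ τ₂): C₂ = C_in[1 − (τ₁ e^(−t/τ₁) − τ₂ e^(−t/τ₂))/(τ₁ − τ₂)].
At t = 47.6: e^(−t/τ₁) = 0.024264, e^(−t/τ₂) = 0.24602.
C₂ = 2.59·[1 − (12.800·0.024264 − 33.943·0.24602)/(-21.143)] = 2.59·0.61973 = 1.6051 mg/L.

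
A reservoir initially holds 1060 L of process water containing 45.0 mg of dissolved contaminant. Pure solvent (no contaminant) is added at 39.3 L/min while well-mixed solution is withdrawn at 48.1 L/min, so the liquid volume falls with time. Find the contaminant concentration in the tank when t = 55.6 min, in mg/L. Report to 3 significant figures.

0.00267 mg/L

Let m(t) be the amount of contaminant. Volume: V(t) = V₀ + (Q_in − Q_out) t = 1060 − 8.8000 t; V(55.6) = 570.72 L.
Solute balance: dm/dt = 0 − Q_out C = −Q_out m/V(t).
dm/m = −Q_out dt/(V₀ − 8.8000 t); integrating gives ln(m/m₀) = −(Q_out/(Q_in−Q_out)) ln(V/V₀).
m = m₀ (V₀/V)^(Q_out/(Q_in−Q_out)) = 45.0 × (1060/570.72)^(-5.4659) = 1.5259 mg.
C = m/V = 1.5259/570.72 = 0.0026736 mg/L.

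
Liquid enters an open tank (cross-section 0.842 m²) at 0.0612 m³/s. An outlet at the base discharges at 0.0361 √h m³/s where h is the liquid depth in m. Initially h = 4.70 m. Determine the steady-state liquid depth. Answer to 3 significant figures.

Level balance: A dh/dt = 0.0612 − 0.0361 √h. Setting dh/dt = 0:
Q_in = 0.0361 √h_ss ⇒ √h_ss = 0.0612/0.0361 = 1.6953.
h_ss = 1.6953² = 2.8740 m. (Since h₀ = 4.70 m > h_ss, the level will fall toward this value.)

2.87 m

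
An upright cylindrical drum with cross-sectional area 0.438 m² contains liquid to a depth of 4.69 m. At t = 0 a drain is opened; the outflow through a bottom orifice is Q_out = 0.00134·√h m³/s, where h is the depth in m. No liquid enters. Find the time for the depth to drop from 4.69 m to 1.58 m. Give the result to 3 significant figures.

594 s

With no inflow, A dh/dt = −0.00134 √h.
This is separable: 2 d(√h)/dt = −0.00134/A, so √h = √h₀ − (0.00134/(2A)) t.
t = 2A(√h₀ − √h)/0.00134 = 2·0.438·(√4.69 − √1.58)/0.00134
  = 0.87600 × (2.1656 − 1.2570) / 0.00134 = 594.02 s.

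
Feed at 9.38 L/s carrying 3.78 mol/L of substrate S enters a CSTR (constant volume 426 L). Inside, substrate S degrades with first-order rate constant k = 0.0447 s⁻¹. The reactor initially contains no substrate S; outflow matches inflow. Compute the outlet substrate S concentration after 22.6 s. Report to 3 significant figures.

Accumulation = in − out − consumed: V dC/dt = Q C_in − Q C − k V C.
This is linear with rate a = Q/V + k = 0.066719 s⁻¹.
C_ss = Q C_in/(Q + kV) = 1.2475 mol/L; C(t) = C_ss + (C₀ − C_ss) e^(−a t).
C(22.6) = 1.2475 + (-1.2475)·e^(−0.066719·22.6) = 1.2475 + (-1.2475)·0.22139 = 0.97131 mol/L.

0.971 mol/L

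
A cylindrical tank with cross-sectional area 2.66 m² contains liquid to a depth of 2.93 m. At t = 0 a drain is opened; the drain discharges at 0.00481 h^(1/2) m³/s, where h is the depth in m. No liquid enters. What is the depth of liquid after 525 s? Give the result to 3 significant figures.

1.53 m

Unsteady balance on liquid volume: A dh/dt = −0.00481 √h.
This is separable: 2 d(√h)/dt = −0.00481/A, so √h = √h₀ − (0.00481/(2A)) t.
√h = √2.93 − 0.00481·525/(2·2.66) = 1.7117 − 0.47467 = 1.2371.
h = 1.2371² = 1.5303 m.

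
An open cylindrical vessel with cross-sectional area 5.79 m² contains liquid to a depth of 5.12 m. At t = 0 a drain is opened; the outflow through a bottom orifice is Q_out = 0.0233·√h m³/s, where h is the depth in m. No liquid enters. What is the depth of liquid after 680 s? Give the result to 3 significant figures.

0.800 m

Volume balance on the tank: A dh/dt = −0.0233 √h.
∫ h^(−1/2) dh = −(0.0233/A) ∫ dt, giving 2√h = 2√h₀ − (0.0233/A) t.
√h = √5.12 − 0.0233·680/(2·5.79) = 2.2627 − 1.3682 = 0.89452.
h = 0.89452² = 0.80017 m.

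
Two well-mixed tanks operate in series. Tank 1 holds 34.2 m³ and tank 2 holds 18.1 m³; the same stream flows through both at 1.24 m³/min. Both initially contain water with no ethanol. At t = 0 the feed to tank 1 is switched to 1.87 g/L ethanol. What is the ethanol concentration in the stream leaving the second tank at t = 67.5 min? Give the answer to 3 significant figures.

1.55 g/L

Time constants: τᵢ = Vᵢ/Q for each well-mixed tank.
τ₁ = 34.2/1.24 = 27.581 min; τ₂ = 18.1/1.24 = 14.597 min.
Tank 1: C₁ = C_in(1 − e^(−t/τ₁)). Tank 2 (τ₁ ≠ τ₂): C₂ = C_in[1 − (τ₁ e^(−t/τ₁) − τ₂ e^(−t/τ₂))/(τ₁ − τ₂)].
At t = 67.5: e^(−t/τ₁) = 0.086521, e^(−t/τ₂) = 0.0098104.
C₂ = 1.87·[1 − (27.581·0.086521 − 14.597·0.0098104)/(12.984)] = 1.87·0.82724 = 1.5469 g/L.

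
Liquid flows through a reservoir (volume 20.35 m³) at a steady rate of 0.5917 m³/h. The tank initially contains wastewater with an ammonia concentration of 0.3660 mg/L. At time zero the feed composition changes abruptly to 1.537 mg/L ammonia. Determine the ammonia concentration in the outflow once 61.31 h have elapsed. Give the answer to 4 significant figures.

1.340 mg/L

Accumulation = in − out for the solute gives V dC/dt = Q(C_in − C).
So dC/dt = (C_in − C)/τ with τ = V/Q = 20.35/0.5917 = 34.3924 h.
Solution: C(t) = C_in + (C₀ − C_in) e^(−t/τ).
C(61.31) = 1.537 + (0.3660 − 1.537)·e^(−61.31/34.3924) = 1.537 + (-1.17100)·0.168190 = 1.34005 mg/L.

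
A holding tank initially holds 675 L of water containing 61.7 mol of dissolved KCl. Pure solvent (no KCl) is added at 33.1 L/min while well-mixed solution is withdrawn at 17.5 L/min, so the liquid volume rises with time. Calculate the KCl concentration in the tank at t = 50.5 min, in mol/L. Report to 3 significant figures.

0.0177 mol/L

Let m(t) be the amount of KCl. Volume: V(t) = V₀ + (Q_in − Q_out) t = 675 + 15.600 t; V(50.5) = 1462.8 L.
Solute balance: dm/dt = 0 − Q_out C = −Q_out m/V(t).
dm/m = −Q_out dt/(V₀ + 15.600 t); integrating gives ln(m/m₀) = −(Q_out/(Q_in−Q_out)) ln(V/V₀).
m = m₀ (V₀/V)^(Q_out/(Q_in−Q_out)) = 61.7 × (675/1462.8)^(1.1218) = 25.912 mol.
C = m/V = 25.912/1462.8 = 0.017714 mol/L.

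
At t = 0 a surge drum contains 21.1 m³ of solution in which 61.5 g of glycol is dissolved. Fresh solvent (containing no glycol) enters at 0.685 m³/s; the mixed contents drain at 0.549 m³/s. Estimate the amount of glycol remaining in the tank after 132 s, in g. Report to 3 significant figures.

Let m(t) be the amount of glycol. Volume: V(t) = V₀ + (Q_in − Q_out) t = 21.1 + 0.13600 t; V(132) = 39.052 m³.
Solute balance: dm/dt = 0 − Q_out C = −Q_out m/V(t).
dm/m = −Q_out dt/(V₀ + 0.13600 t); integrating gives ln(m/m₀) = −(Q_out/(Q_in−Q_out)) ln(V/V₀).
m = m₀ (V₀/V)^(Q_out/(Q_in−Q_out)) = 61.5 × (21.1/39.052)^(4.0368) = 5.1239 g.

5.12 g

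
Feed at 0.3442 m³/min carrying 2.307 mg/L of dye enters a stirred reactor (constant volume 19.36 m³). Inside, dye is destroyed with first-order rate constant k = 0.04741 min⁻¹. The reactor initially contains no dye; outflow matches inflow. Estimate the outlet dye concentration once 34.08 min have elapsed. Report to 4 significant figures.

0.5610 mg/L

V dC/dt = Q(C_in − C) − k V C.
This is linear with rate a = Q/V + k = 0.0651889 min⁻¹.
C_ss = Q C_in/(Q + kV) = 0.629186 mg/L; C(t) = C_ss + (C₀ − C_ss) e^(−a t).
C(34.08) = 0.629186 + (-0.629186)·e^(−0.0651889·34.08) = 0.629186 + (-0.629186)·0.108431 = 0.560963 mg/L.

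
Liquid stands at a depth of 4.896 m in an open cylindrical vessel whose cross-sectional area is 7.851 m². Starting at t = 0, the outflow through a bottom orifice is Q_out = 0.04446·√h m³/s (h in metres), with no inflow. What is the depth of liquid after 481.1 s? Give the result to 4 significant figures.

0.7233 m

With no inflow, A dh/dt = −0.04446 √h.
Separate and integrate: 2(√h − √h₀) = −(0.04446/A) t.
√h = √4.896 − 0.04446·481.1/(2·7.851) = 2.21269 − 1.36223 = 0.850463.
h = 0.850463² = 0.723287 m.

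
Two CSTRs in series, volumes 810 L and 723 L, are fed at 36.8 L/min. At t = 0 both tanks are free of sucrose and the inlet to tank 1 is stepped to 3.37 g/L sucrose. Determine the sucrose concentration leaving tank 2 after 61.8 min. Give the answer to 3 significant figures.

2.68 g/L

Species balance on tank i: dCᵢ/dt = (Cᵢ₋₁ − Cᵢ)/τᵢ with τᵢ = Vᵢ/Q.
τ₁ = 810/36.8 = 22.011 min; τ₂ = 723/36.8 = 19.647 min.
Tank 1: C₁ = C_in(1 − e^(−t/τ₁)). Tank 2 (τ₁ ≠ τ₂): C₂ = C_in[1 − (τ₁ e^(−t/τ₁) − τ₂ e^(−t/τ₂))/(τ₁ − τ₂)].
At t = 61.8: e^(−t/τ₁) = 0.060343, e^(−t/τ₂) = 0.043043.
C₂ = 3.37·[1 − (22.011·0.060343 − 19.647·0.043043)/(2.3641)] = 3.37·0.79588 = 2.6821 g/L.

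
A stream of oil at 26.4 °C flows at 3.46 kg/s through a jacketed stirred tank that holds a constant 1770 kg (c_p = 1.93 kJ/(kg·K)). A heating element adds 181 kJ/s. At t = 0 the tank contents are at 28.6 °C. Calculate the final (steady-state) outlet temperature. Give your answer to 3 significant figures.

M c_p dT/dt = ṁ c_p (T_in − T) + Q̇.
At steady state dT/dt = 0 ⇒ T_ss = T_in + Q̇/(ṁ c_p) = 26.4 + 181/(3.46·1.93) = 53.505 °C.

53.5 °C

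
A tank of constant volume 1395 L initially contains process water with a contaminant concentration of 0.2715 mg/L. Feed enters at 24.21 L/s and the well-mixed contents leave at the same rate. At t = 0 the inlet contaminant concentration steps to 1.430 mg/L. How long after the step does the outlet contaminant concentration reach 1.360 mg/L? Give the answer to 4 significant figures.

161.7 s

Unsteady species balance (constant V, well mixed): V dC/dt = Q(C_in − C), so τ = V/Q = 57.6208 s.
C(t) = C_in + (C₀ − C_in) e^(−t/τ). Set C = 1.360 and solve for t:
e^(−t/τ) = (C − C_in)/(C₀ − C_in) = (1.360 − 1.430)/(0.2715 − 1.430) = 0.0604230
t = −τ ln(…) = 57.6208 × 2.80639 = 161.706 s.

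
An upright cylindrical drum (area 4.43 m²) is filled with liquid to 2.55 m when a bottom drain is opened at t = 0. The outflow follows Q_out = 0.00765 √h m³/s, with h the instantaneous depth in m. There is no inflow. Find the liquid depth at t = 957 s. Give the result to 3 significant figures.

With no inflow, A dh/dt = −0.00765 √h.
Separate and integrate: 2(√h − √h₀) = −(0.00765/A) t.
√h = √2.55 − 0.00765·957/(2·4.43) = 1.5969 − 0.82630 = 0.77057.
h = 0.77057² = 0.59378 m.

0.594 m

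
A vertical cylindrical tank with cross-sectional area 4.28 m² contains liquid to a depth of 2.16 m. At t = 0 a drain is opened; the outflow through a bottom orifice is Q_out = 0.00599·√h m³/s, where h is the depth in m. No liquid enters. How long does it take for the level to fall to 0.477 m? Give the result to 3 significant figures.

1110 s

With no inflow, A dh/dt = −0.00599 √h.
∫ h^(−1/2) dh = −(0.00599/A) ∫ dt, giving 2√h = 2√h₀ − (0.00599/A) t.
t = 2A(√h₀ − √h)/0.00599 = 2·4.28·(√2.16 − √0.477)/0.00599
  = 8.5600 × (1.4697 − 0.69065) / 0.00599 = 1113.3 s.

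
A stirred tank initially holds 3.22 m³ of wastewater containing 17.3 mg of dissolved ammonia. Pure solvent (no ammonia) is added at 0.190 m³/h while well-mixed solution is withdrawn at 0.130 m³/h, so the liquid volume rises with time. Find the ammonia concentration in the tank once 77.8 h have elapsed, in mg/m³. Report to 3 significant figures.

Let m(t) be the amount of ammonia. Volume: V(t) = V₀ + (Q_in − Q_out) t = 3.22 + 0.060000 t; V(77.8) = 7.8880 m³.
Solute balance: dm/dt = 0 − Q_out C = −Q_out m/V(t).
dm/m = −Q_out dt/(V₀ + 0.060000 t); integrating gives ln(m/m₀) = −(Q_out/(Q_in−Q_out)) ln(V/V₀).
m = m₀ (V₀/V)^(Q_out/(Q_in−Q_out)) = 17.3 × (3.22/7.8880)^(2.1667) = 2.4830 mg.
C = m/V = 2.4830/7.8880 = 0.31478 mg/m³.

0.315 mg/m³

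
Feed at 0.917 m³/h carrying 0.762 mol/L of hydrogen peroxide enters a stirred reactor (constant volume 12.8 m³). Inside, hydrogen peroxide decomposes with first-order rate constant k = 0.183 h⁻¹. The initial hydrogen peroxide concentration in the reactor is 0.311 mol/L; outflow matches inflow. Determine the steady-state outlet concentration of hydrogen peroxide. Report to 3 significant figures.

0.214 mol/L

Species balance: V dC/dt = Q C_in − Q C − k V C.
At steady state: 0 = Q C_in − (Q + kV) C_ss, so C_ss = Q C_in/(Q + kV).
C_ss = 0.917·0.762/(0.917 + 0.183·12.8) = 0.69875/3.2594 = 0.21438 mol/L.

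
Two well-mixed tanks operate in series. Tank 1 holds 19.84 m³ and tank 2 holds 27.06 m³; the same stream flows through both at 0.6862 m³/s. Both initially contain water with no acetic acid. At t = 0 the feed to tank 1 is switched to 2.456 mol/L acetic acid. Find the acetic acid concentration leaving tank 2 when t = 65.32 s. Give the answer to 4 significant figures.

Each tank obeys Vᵢ dCᵢ/dt = Q(Cᵢ₋₁ − Cᵢ), so τᵢ = Vᵢ/Q.
τ₁ = 19.84/0.6862 = 28.9129 s; τ₂ = 27.06/0.6862 = 39.4346 s.
Solving the cascade with C₁(0)=C₂(0)=0 gives C₂(t) = C_in[1 − (τ₁ e^(−t/τ₁) − τ₂ e^(−t/τ₂))/(τ₁ − τ₂)].
At t = 65.32: e^(−t/τ₁) = 0.104434, e^(−t/τ₂) = 0.190822.
C₂ = 2.456·[1 − (28.9129·0.104434 − 39.4346·0.190822)/(-10.5217)] = 2.456·0.571790 = 1.40432 mol/L.

1.404 mol/L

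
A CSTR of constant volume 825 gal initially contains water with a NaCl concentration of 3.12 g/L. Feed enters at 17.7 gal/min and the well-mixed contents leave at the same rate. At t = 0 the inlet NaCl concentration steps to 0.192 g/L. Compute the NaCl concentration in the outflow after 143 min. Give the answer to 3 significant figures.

0.328 g/L

Accumulation = in − out for the solute gives V dC/dt = Q(C_in − C).
Time constant τ = V/Q = 825/17.7 = 46.610 min.
This is linear first-order; C(t) = C_in + (C₀ − C_in) e^(−t/τ).
C(143) = 0.192 + (3.12 − 0.192)·e^(−143/46.610) = 0.192 + (2.9280)·0.046514 = 0.32819 g/L.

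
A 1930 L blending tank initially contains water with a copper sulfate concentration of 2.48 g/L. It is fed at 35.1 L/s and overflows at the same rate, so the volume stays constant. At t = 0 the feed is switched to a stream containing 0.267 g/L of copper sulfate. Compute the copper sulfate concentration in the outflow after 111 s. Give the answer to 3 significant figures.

Transient balance on the dissolved component: V dC/dt = Q(C_in − C).
So dC/dt = (C_in − C)/τ with τ = V/Q = 1930/35.1 = 54.986 s.
C approaches C_in exponentially: C(t) = C_in + (C₀ − C_in) e^(−t/τ).
C(111) = 0.267 + (2.48 − 0.267)·e^(−111/54.986) = 0.267 + (2.2130)·0.13283 = 0.56095 g/L.

0.561 g/L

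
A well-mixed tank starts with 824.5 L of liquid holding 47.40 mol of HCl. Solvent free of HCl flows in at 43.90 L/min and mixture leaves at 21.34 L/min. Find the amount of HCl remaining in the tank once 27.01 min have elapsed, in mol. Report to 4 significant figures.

Let m(t) be the amount of HCl. Volume: V(t) = V₀ + (Q_in − Q_out) t = 824.5 + 22.5600 t; V(27.01) = 1433.85 L.
Species balance (pure solvent in): dm/dt = −Q_out · m/V(t).
Separate: dm/m = −Q_out dt/V(t) ⇒ ln(m/m₀) = −(Q_out/(Q_in−Q_out)) ln(V/V₀).
m = m₀ (V₀/V)^(Q_out/(Q_in−Q_out)) = 47.40 × (824.5/1433.85)^(0.945922) = 28.0842 mol.

28.08 mol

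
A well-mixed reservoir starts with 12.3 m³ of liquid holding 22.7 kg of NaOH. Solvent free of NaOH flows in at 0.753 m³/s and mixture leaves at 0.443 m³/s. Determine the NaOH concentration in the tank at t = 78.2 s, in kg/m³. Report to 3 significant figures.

0.131 kg/m³

Total volume: dV/dt = Q_in − Q_out = 0.31000 m³/s, so V(t) = 12.3 + 0.31000 t and V(78.2) = 36.542 m³.
Solute balance: dm/dt = 0 − Q_out C = −Q_out m/V(t).
Separate: dm/m = −Q_out dt/V(t) ⇒ ln(m/m₀) = −(Q_out/(Q_in−Q_out)) ln(V/V₀).
m = m₀ (V₀/V)^(Q_out/(Q_in−Q_out)) = 22.7 × (12.3/36.542)^(1.4290) = 4.7891 kg.
C = m/V = 4.7891/36.542 = 0.13106 kg/m³.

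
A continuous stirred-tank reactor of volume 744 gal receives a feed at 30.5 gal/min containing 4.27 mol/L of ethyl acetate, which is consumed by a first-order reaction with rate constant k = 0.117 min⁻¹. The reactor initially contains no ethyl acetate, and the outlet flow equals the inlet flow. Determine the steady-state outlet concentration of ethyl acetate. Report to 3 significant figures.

Species balance: V dC/dt = Q C_in − Q C − k V C.
At steady state: 0 = Q C_in − (Q + kV) C_ss, so C_ss = Q C_in/(Q + kV).
C_ss = 30.5·4.27/(30.5 + 0.117·744) = 130.23/117.55 = 1.1079 mol/L.

1.11 mol/L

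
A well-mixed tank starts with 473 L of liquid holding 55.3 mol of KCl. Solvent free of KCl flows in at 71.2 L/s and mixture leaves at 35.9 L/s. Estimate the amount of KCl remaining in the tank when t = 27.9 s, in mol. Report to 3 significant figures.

17.6 mol

Total volume: dV/dt = Q_in − Q_out = 35.300 L/s, so V(t) = 473 + 35.300 t and V(27.9) = 1457.9 L.
No KCl enters, so dm/dt = −Q_out · (m/V).
Separate: dm/m = −Q_out dt/V(t) ⇒ ln(m/m₀) = −(Q_out/(Q_in−Q_out)) ln(V/V₀).
m = m₀ (V₀/V)^(Q_out/(Q_in−Q_out)) = 55.3 × (473/1457.9)^(1.0170) = 17.602 mol.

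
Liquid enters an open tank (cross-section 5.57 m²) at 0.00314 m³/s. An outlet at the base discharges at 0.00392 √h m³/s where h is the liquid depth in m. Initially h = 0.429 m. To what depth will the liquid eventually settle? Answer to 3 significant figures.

0.642 m

Mass balance (ρ constant): A dh/dt = Q_in − 0.00392 √h. At steady state dh/dt = 0:
Q_in = 0.00392 √h_ss ⇒ √h_ss = 0.00314/0.00392 = 0.80102.
h_ss = 0.80102² = 0.64163 m. (Since h₀ = 0.429 m < h_ss, the level will rise toward this value.)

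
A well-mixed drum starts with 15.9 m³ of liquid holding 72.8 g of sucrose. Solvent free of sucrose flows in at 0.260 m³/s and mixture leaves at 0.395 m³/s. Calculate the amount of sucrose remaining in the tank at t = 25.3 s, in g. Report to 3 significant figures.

35.9 g

Let m(t) be the amount of sucrose. Volume: V(t) = V₀ + (Q_in − Q_out) t = 15.9 − 0.13500 t; V(25.3) = 12.485 m³.
Solute balance: dm/dt = 0 − Q_out C = −Q_out m/V(t).
dm/m = −Q_out dt/(V₀ − 0.13500 t); integrating gives ln(m/m₀) = −(Q_out/(Q_in−Q_out)) ln(V/V₀).
m = m₀ (V₀/V)^(Q_out/(Q_in−Q_out)) = 72.8 × (15.9/12.485)^(-2.9259) = 35.878 g.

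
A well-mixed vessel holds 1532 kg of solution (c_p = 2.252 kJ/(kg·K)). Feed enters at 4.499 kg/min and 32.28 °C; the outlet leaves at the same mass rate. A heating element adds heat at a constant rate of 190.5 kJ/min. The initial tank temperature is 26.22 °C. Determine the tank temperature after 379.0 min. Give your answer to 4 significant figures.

Energy balance: M c_p dT/dt = ṁ c_p (T_in − T) + 190.5.
Rearrange: dT/dt = (T_ss − T)/τ with τ = M/ṁ = 340.520 min and T_ss = T_in + Q̇/(ṁ c_p) = 51.0823 °C.
Integrating: T(t) = T_ss + (T₀ − T_ss) e^(−t/τ).
T(379.0) = 51.0823 + (-24.8623)·e^(−379.0/340.520) = 51.0823 + (-24.8623)·0.328571 = 42.9133 °C.

42.91 °C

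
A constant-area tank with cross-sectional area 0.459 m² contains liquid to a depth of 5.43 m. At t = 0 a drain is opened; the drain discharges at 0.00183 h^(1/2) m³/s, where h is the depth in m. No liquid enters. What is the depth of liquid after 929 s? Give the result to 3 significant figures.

A dh/dt = −Q_out = −0.00183 √h.
This is separable: 2 d(√h)/dt = −0.00183/A, so √h = √h₀ − (0.00183/(2A)) t.
√h = √5.43 − 0.00183·929/(2·0.459) = 2.3302 − 1.8519 = 0.47831.
h = 0.47831² = 0.22878 m.

0.229 m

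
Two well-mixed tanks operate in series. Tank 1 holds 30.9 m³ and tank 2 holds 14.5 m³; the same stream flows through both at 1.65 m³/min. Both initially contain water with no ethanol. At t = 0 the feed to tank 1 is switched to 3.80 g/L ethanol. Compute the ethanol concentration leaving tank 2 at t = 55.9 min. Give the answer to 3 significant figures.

3.44 g/L

Each tank obeys Vᵢ dCᵢ/dt = Q(Cᵢ₋₁ − Cᵢ), so τᵢ = Vᵢ/Q.
τ₁ = 30.9/1.65 = 18.727 min; τ₂ = 14.5/1.65 = 8.7879 min.
Tank 1: C₁ = C_in(1 − e^(−t/τ₁)). Tank 2 (τ₁ ≠ τ₂): C₂ = C_in[1 − (τ₁ e^(−t/τ₁) − τ₂ e^(−t/τ₂))/(τ₁ − τ₂)].
At t = 55.9: e^(−t/τ₁) = 0.050542, e^(−t/τ₂) = 0.0017276.
C₂ = 3.80·[1 − (18.727·0.050542 − 8.7879·0.0017276)/(9.9394)] = 3.80·0.90630 = 3.4439 g/L.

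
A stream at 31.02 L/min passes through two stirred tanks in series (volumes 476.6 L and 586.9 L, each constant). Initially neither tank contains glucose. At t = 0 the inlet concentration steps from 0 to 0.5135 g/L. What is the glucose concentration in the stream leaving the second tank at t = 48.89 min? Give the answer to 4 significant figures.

0.3994 g/L

Each tank obeys Vᵢ dCᵢ/dt = Q(Cᵢ₋₁ − Cᵢ), so τᵢ = Vᵢ/Q.
τ₁ = 476.6/31.02 = 15.3643 min; τ₂ = 586.9/31.02 = 18.9201 min.
Tank 1: C₁ = C_in(1 − e^(−t/τ₁)). Tank 2 (τ₁ ≠ τ₂): C₂ = C_in[1 − (τ₁ e^(−t/τ₁) − τ₂ e^(−t/τ₂))/(τ₁ − τ₂)].
At t = 48.89: e^(−t/τ₁) = 0.0415003, e^(−t/τ₂) = 0.0754692.
C₂ = 0.5135·[1 − (15.3643·0.0415003 − 18.9201·0.0754692)/(-3.55577)] = 0.5135·0.777753 = 0.399376 g/L.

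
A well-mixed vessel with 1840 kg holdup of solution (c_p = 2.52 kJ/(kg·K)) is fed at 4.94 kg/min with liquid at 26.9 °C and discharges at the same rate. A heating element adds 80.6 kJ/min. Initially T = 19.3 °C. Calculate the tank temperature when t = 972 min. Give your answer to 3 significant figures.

M c_p dT/dt = ṁ c_p (T_in − T) + Q̇.
τ = M/ṁ = 372.47 min; T_ss = T_in + Q̇/(ṁ c_p) = 26.9 + 80.6/(4.94·2.52) = 33.375 °C.
This is linear first-order; T(t) = T_ss + (T₀ − T_ss) e^(−t/τ).
T(972) = 33.375 + (-14.075)·e^(−972/372.47) = 33.375 + (-14.075)·0.073563 = 32.339 °C.

32.3 °C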